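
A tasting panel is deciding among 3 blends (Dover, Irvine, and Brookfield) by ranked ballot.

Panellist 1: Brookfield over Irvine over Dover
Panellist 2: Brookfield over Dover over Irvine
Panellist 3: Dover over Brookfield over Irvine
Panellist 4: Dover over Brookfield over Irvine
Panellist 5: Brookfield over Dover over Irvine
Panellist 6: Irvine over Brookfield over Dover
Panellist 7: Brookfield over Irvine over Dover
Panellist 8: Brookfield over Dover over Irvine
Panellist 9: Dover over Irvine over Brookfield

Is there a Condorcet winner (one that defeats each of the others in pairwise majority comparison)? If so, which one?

Head-to-head results (9 voters total):
Dover vs Irvine: Dover wins 6–3.
Dover vs Brookfield: Brookfield wins 6–3.
Irvine vs Brookfield: Brookfield wins 7–2.
Brookfield beats each rival — Dover (6–3), Irvine (7–2) — so Brookfield is the Condorcet winner.

Brookfield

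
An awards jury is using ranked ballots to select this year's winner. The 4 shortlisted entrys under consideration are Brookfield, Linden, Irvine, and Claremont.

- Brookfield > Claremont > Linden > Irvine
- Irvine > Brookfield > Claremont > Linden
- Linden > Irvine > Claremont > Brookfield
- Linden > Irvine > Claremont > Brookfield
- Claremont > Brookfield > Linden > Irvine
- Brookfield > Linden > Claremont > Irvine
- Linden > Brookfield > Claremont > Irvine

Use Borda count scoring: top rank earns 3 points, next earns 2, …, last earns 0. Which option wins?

Linden

Borda scores:
  Brookfield: 3 + 2 + 0 + 0 + 2 + 3 + 2 = 12
  Linden: 1 + 0 + 3 + 3 + 1 + 2 + 3 = 13
  Irvine: 0 + 3 + 2 + 2 + 0 + 0 + 0 = 7
  Claremont: 2 + 1 + 1 + 1 + 3 + 1 + 1 = 10
Linden has the highest total.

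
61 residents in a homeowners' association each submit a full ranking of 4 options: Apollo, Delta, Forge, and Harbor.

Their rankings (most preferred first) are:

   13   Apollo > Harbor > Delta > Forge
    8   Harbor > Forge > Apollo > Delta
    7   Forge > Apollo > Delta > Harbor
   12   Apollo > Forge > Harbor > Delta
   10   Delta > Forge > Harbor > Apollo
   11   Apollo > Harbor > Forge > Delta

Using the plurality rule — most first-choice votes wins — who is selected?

First-place vote totals:
  Apollo: 36
  Delta: 10
  Forge: 7
  Harbor: 8
Apollo has the most first-place votes.

Apollo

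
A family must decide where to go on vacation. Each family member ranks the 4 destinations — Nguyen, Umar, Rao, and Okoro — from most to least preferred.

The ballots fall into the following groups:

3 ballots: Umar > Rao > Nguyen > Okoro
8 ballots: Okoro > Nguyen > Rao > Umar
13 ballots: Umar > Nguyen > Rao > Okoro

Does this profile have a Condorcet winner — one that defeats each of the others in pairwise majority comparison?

Head-to-head results (24 voters total):
Nguyen vs Umar: Umar wins 16–8.
Nguyen vs Rao: Nguyen wins 21–3.
Nguyen vs Okoro: Nguyen wins 16–8.
Umar vs Rao: Umar wins 16–8.
Umar vs Okoro: Umar wins 16–8.
Rao vs Okoro: Rao wins 16–8.
Umar beats each rival — Nguyen (16–8), Rao (16–8), Okoro (16–8) — so Umar is the Condorcet winner.

Yes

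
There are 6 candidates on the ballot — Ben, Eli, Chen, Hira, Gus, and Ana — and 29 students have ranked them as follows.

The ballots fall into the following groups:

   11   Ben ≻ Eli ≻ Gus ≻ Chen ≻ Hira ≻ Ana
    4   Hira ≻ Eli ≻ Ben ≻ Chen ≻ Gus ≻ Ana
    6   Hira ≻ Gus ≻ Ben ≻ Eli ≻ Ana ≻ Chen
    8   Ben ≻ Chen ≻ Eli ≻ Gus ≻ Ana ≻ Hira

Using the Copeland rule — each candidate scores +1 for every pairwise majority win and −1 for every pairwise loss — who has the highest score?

Pairwise results:
  Ben vs Eli: Ben wins 25–4.
  Ben vs Chen: Ben wins 29–0.
  Ben vs Hira: Ben wins 19–10.
  Ben vs Gus: Ben wins 23–6.
  Ben vs Ana: Ben wins 29–0.
  Eli vs Chen: Eli wins 21–8.
  Eli vs Hira: Eli wins 19–10.
  Eli vs Gus: Eli wins 23–6.
  Eli vs Ana: Eli wins 29–0.
  Chen vs Hira: Chen wins 19–10.
  Chen vs Gus: Gus wins 17–12.
  Chen vs Ana: Chen wins 23–6.
  Hira vs Gus: Gus wins 19–10.
  Hira vs Ana: Hira wins 21–8.
  Gus vs Ana: Gus wins 29–0.
Copeland scores (wins − losses):
  Ben: 5 − 0 = 5
  Eli: 4 − 1 = 3
  Chen: 2 − 3 = -1
  Hira: 1 − 4 = -3
  Gus: 3 − 2 = 1
  Ana: 0 − 5 = -5
Ben has the best Copeland score.

Ben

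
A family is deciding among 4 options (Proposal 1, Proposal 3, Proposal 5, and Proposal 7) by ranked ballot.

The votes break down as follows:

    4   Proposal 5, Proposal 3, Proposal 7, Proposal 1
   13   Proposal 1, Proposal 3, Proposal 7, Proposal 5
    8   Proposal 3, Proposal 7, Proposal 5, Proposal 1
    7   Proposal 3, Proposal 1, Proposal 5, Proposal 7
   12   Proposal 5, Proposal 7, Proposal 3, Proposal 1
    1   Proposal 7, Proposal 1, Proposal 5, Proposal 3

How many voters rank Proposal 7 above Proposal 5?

Ballots ranking Proposal 7 above Proposal 5: 13+8+1 = 22.
Ballots ranking Proposal 5 above Proposal 7: 4+7+12 = 23.
So 22 of 45 voters prefer Proposal 7 to Proposal 5.

22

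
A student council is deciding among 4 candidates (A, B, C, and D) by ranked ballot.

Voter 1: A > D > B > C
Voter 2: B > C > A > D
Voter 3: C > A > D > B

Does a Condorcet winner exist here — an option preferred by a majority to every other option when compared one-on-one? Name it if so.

Head-to-head results (3 voters total):
A vs B: A wins 2–1.
A vs C: C wins 2–1.
A vs D: A wins 3–0.
B vs C: B wins 2–1.
B vs D: D wins 2–1.
C vs D: C wins 2–1.
No candidate beats all others: A beats B beats C beats A, a majority cycle.

None — there is no Condorcet winner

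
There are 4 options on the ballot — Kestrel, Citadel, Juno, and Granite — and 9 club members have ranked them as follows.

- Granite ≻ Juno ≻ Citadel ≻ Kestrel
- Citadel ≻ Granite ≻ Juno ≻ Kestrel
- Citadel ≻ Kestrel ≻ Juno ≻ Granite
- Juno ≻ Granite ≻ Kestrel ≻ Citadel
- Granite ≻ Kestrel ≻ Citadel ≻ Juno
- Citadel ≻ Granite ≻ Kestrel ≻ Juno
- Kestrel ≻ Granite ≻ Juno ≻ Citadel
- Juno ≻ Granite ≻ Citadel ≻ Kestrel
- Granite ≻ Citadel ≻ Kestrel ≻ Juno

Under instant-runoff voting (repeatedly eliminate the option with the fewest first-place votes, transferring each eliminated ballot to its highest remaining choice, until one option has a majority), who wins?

Round 1: Citadel 3, Granite 3, Juno 2, Kestrel 1. Kestrel has the fewest and is eliminated.
Round 2: Granite 4, Citadel 3, Juno 2. Juno has the fewest and is eliminated.
Round 3: Granite 6, Citadel 3. Granite has a majority.

Granite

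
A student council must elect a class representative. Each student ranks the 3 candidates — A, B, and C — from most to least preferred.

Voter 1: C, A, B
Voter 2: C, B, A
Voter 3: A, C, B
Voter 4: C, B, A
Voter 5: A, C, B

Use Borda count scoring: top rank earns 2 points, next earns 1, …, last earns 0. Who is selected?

Borda scores:
  A: 1 + 0 + 2 + 0 + 2 = 5
  B: 0 + 1 + 0 + 1 + 0 = 2
  C: 2 + 2 + 1 + 2 + 1 = 8
C has the highest total.

C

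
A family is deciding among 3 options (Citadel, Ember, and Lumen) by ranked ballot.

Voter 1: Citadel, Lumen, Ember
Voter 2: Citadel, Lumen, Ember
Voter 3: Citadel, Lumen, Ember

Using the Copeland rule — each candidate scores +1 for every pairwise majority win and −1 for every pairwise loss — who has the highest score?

Citadel

Pairwise results:
  Citadel vs Ember: Citadel wins 3–0.
  Citadel vs Lumen: Citadel wins 3–0.
  Ember vs Lumen: Lumen wins 3–0.
Copeland scores (wins − losses):
  Citadel: 2 − 0 = 2
  Ember: 0 − 2 = -2
  Lumen: 1 − 1 = 0
Citadel has the best Copeland score.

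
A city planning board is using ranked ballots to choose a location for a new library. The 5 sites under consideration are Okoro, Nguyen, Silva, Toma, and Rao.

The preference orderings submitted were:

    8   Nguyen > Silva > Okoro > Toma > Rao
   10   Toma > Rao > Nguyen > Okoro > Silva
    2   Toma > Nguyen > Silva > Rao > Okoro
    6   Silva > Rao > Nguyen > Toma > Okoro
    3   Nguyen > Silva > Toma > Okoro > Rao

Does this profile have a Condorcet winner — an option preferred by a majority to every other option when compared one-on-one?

No

Head-to-head results (29 voters total):
Okoro vs Nguyen: Nguyen wins 29–0.
Okoro vs Silva: Silva wins 19–10.
Okoro vs Toma: Toma wins 21–8.
Okoro vs Rao: Rao wins 18–11.
Nguyen vs Silva: Nguyen wins 23–6.
Nguyen vs Toma: Nguyen wins 17–12.
Nguyen vs Rao: Rao wins 16–13.
Silva vs Toma: Silva wins 17–12.
Silva vs Rao: Silva wins 19–10.
Toma vs Rao: Toma wins 23–6.
No candidate beats all others: Nguyen beats Silva beats Rao beats Nguyen, a majority cycle.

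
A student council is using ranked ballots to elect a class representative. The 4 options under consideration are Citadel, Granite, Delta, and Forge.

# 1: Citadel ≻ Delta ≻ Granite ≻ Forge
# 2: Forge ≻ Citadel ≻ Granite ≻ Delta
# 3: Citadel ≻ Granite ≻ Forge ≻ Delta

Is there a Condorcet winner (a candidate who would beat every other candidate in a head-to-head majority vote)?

Head-to-head results (3 voters total):
Citadel vs Granite: Citadel wins 3–0.
Citadel vs Delta: Citadel wins 3–0.
Citadel vs Forge: Citadel wins 2–1.
Granite vs Delta: Granite wins 2–1.
Granite vs Forge: Granite wins 2–1.
Delta vs Forge: Forge wins 2–1.
Citadel beats each rival — Granite (3–0), Delta (3–0), Forge (2–1) — so Citadel is the Condorcet winner.

Yes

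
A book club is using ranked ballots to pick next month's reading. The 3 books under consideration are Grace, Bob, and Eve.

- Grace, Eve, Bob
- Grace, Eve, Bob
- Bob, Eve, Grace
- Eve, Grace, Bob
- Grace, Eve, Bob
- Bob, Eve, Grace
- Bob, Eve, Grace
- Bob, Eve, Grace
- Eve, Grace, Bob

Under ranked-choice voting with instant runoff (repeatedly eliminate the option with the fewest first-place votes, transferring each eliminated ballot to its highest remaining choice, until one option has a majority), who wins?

Grace

Round 1: Bob 4, Grace 3, Eve 2. Eve has the fewest and is eliminated.
Round 2: Grace 5, Bob 4. Grace has a majority.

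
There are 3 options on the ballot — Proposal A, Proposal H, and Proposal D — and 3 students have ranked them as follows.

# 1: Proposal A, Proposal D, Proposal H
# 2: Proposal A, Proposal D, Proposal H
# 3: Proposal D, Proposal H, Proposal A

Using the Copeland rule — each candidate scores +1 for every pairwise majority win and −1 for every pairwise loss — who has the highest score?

Proposal A

Pairwise results:
  Proposal A vs Proposal H: Proposal A wins 2–1.
  Proposal A vs Proposal D: Proposal A wins 2–1.
  Proposal H vs Proposal D: Proposal D wins 3–0.
Copeland scores (wins − losses):
  Proposal A: 2 − 0 = 2
  Proposal H: 0 − 2 = -2
  Proposal D: 1 − 1 = 0
Proposal A has the best Copeland score.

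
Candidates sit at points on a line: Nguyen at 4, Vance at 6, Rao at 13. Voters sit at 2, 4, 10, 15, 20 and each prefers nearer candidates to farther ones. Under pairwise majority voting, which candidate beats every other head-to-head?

Rao

With single-peaked preferences on a line, the Condorcet winner is the candidate closest to the median voter.
The median voter (position 10) is closest to Rao at 13.
Check: Rao vs Vance — voters closer to Rao: 3 of 5.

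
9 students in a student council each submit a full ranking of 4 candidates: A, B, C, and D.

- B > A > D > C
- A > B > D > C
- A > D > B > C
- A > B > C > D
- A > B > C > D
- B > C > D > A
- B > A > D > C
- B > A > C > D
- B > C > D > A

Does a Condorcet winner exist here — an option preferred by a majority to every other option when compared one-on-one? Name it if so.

B

Head-to-head results (9 voters total):
A vs B: B wins 5–4.
A vs C: A wins 7–2.
A vs D: A wins 7–2.
B vs C: B wins 9–0.
B vs D: B wins 8–1.
C vs D: C wins 5–4.
B beats each rival — A (5–4), C (9–0), D (8–1) — so B is the Condorcet winner.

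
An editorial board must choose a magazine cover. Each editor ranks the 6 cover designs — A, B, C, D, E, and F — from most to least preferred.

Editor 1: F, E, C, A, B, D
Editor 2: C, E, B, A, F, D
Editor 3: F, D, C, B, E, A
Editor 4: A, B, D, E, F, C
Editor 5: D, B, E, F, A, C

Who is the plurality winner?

F

First-place vote totals:
  A: 1
  B: 0
  C: 1
  D: 1
  E: 0
  F: 2
F has the most first-place votes.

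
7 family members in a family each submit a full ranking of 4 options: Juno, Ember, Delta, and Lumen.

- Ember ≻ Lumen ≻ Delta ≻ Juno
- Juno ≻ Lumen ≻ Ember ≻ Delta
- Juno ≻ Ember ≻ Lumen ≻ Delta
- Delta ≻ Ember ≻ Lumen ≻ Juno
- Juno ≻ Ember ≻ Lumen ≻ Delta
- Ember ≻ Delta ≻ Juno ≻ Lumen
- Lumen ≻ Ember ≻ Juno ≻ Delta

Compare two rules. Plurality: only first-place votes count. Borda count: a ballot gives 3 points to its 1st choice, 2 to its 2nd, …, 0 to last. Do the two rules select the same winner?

Plurality first-place counts: Juno 3, Ember 2, Delta 1, Lumen 1 → Juno.
Borda totals: Juno 11, Ember 15, Delta 6, Lumen 10 → Ember.
The two rules disagree: plurality picks Juno, Borda picks Ember.

No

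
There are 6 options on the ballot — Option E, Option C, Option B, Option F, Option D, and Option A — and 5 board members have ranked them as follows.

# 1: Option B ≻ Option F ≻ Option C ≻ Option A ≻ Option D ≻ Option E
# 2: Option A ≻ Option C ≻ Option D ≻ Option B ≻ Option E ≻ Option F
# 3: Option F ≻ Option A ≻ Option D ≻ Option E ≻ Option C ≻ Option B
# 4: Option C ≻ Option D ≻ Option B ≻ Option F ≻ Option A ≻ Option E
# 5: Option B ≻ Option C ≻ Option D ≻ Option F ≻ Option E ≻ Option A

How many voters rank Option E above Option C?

Ballots ranking Option E above Option C: 1.
Ballots ranking Option C above Option E: 4.
So 1 of 5 voters prefer Option E to Option C.

1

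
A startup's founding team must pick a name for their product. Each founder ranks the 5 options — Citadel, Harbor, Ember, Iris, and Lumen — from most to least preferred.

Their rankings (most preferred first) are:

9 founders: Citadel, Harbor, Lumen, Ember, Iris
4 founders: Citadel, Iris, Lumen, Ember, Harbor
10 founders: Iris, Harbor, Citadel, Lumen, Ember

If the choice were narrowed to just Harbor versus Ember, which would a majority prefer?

Harbor

Ballots ranking Harbor above Ember: 9+10 = 19.
Ballots ranking Ember above Harbor: 4.
Harbor wins the head-to-head, 19–4.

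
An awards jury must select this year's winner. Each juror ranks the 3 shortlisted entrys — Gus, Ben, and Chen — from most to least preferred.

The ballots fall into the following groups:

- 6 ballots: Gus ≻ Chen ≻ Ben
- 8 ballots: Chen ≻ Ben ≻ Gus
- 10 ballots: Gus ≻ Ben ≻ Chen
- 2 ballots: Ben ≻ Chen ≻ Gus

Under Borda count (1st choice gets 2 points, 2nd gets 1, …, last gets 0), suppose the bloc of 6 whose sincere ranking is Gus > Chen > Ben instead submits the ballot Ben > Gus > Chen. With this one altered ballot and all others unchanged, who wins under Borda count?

Borda totals with the altered ballot: Gus 26, Ben 34, Chen 18.
The switch changes the winner from Gus to Ben.

Ben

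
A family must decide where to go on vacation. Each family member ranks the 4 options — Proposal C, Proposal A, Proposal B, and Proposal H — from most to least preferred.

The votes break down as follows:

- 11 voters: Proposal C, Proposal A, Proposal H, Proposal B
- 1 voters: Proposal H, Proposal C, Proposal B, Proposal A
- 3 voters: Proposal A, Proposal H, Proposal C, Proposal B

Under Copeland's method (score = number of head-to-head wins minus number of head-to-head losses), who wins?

Pairwise results:
  Proposal C vs Proposal A: Proposal C wins 12–3.
  Proposal C vs Proposal B: Proposal C wins 15–0.
  Proposal C vs Proposal H: Proposal C wins 11–4.
  Proposal A vs Proposal B: Proposal A wins 14–1.
  Proposal A vs Proposal H: Proposal A wins 14–1.
  Proposal B vs Proposal H: Proposal H wins 15–0.
Copeland scores (wins − losses):
  Proposal C: 3 − 0 = 3
  Proposal A: 2 − 1 = 1
  Proposal B: 0 − 3 = -3
  Proposal H: 1 − 2 = -1
Proposal C has the best Copeland score.

Proposal C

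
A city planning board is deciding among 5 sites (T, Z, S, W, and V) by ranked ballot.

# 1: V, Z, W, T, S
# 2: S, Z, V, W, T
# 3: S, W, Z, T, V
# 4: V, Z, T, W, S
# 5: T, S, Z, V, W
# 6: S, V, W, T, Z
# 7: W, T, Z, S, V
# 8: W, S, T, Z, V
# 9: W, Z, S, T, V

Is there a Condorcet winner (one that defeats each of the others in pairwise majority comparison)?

No

Head-to-head results (9 voters total):
T vs Z: Z wins 5–4.
T vs S: S wins 5–4.
T vs W: W wins 7–2.
T vs V: T wins 5–4.
Z vs S: S wins 5–4.
Z vs W: W wins 5–4.
Z vs V: Z wins 6–3.
S vs W: W wins 5–4.
S vs V: S wins 7–2.
W vs V: V wins 5–4.
No candidate beats all others: T beats V beats W beats T, a majority cycle.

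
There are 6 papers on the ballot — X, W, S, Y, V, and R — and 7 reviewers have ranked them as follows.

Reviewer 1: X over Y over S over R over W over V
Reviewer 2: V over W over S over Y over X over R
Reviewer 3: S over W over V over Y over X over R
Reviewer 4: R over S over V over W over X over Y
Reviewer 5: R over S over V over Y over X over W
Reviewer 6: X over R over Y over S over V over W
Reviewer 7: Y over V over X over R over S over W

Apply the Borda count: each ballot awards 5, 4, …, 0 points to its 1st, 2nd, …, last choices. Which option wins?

S

Borda scores:
  X: 5 + 1 + 1 + 1 + 1 + 5 + 3 = 17
  W: 1 + 4 + 4 + 2 + 0 + 0 + 0 = 11
  S: 3 + 3 + 5 + 4 + 4 + 2 + 1 = 22
  Y: 4 + 2 + 2 + 0 + 2 + 3 + 5 = 18
  V: 0 + 5 + 3 + 3 + 3 + 1 + 4 = 19
  R: 2 + 0 + 0 + 5 + 5 + 4 + 2 = 18
S has the highest total.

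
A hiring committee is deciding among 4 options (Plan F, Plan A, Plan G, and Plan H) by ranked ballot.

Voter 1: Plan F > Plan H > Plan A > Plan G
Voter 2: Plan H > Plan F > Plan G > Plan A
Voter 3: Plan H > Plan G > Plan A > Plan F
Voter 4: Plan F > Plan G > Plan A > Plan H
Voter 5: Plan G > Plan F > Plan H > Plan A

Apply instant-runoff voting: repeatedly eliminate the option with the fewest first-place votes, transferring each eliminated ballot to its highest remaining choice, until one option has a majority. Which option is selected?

Plan F

Round 1: Plan F 2, Plan H 2, Plan G 1, Plan A 0. Plan A has the fewest and is eliminated.
Round 2: Plan F 2, Plan H 2, Plan G 1. Plan G has the fewest and is eliminated.
Round 3: Plan F 3, Plan H 2. Plan F has a majority.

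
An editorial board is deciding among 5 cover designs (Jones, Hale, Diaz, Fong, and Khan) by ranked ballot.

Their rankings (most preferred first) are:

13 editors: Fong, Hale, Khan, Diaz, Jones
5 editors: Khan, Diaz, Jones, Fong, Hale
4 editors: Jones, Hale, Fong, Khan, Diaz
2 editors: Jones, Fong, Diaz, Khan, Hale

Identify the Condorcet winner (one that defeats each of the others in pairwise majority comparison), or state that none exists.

Fong

Head-to-head results (24 voters total):
Jones vs Hale: Hale wins 13–11.
Jones vs Diaz: Diaz wins 18–6.
Jones vs Fong: Fong wins 13–11.
Jones vs Khan: Khan wins 18–6.
Hale vs Diaz: Hale wins 17–7.
Hale vs Fong: Fong wins 20–4.
Hale vs Khan: Hale wins 17–7.
Diaz vs Fong: Fong wins 19–5.
Diaz vs Khan: Khan wins 22–2.
Fong vs Khan: Fong wins 19–5.
Fong beats each rival — Jones (13–11), Hale (20–4), Diaz (19–5), Khan (19–5) — so Fong is the Condorcet winner.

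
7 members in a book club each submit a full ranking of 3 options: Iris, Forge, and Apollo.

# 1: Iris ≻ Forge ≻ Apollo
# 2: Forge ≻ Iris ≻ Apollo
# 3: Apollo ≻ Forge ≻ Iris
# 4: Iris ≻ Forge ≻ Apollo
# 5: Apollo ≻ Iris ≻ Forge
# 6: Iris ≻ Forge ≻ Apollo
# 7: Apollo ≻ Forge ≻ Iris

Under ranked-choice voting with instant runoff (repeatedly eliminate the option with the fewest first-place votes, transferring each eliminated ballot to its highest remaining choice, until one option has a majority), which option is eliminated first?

Forge

Round 1: Iris 3, Apollo 3, Forge 1. Forge has the fewest and is eliminated.
Round 2: Iris 4, Apollo 3. Iris has a majority.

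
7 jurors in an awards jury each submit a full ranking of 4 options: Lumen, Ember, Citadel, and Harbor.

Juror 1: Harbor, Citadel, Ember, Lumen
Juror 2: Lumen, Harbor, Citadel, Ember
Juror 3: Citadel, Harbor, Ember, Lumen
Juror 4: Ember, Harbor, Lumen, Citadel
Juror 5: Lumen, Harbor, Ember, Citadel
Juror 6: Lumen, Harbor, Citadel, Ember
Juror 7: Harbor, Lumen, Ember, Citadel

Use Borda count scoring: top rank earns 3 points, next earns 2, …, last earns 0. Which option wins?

Borda scores:
  Lumen: 0 + 3 + 0 + 1 + 3 + 3 + 2 = 12
  Ember: 1 + 0 + 1 + 3 + 1 + 0 + 1 = 7
  Citadel: 2 + 1 + 3 + 0 + 0 + 1 + 0 = 7
  Harbor: 3 + 2 + 2 + 2 + 2 + 2 + 3 = 16
Harbor has the highest total.

Harbor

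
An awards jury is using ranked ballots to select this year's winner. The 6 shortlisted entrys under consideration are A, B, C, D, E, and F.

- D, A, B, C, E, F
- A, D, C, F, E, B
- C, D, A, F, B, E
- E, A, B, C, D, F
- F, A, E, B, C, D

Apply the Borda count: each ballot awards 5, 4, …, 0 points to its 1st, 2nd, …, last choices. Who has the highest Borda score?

A

Borda scores:
  A: 4 + 5 + 3 + 4 + 4 = 20
  B: 3 + 0 + 1 + 3 + 2 = 9
  C: 2 + 3 + 5 + 2 + 1 = 13
  D: 5 + 4 + 4 + 1 + 0 = 14
  E: 1 + 1 + 0 + 5 + 3 = 10
  F: 0 + 2 + 2 + 0 + 5 = 9
A has the highest total.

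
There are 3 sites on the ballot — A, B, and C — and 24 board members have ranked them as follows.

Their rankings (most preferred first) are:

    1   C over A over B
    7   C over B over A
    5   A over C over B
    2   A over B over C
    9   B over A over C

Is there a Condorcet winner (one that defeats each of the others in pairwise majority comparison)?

Head-to-head results (24 voters total):
A vs B: B wins 16–8.
A vs C: A wins 16–8.
B vs C: C wins 13–11.
No candidate beats all others: A beats C beats B beats A, a majority cycle.

No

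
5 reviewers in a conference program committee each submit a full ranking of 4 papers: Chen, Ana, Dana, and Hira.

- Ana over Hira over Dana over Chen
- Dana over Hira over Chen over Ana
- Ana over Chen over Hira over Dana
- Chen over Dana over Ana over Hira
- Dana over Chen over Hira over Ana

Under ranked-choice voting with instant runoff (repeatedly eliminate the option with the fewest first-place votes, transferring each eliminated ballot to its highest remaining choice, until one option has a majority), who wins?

Dana

Round 1: Ana 2, Dana 2, Chen 1, Hira 0. Hira has the fewest and is eliminated.
Round 2: Ana 2, Dana 2, Chen 1. Chen has the fewest and is eliminated.
Round 3: Dana 3, Ana 2. Dana has a majority.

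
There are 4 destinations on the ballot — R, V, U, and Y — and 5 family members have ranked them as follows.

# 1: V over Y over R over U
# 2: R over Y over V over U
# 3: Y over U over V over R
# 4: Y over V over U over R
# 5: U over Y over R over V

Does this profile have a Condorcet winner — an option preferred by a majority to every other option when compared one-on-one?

Yes

Head-to-head results (5 voters total):
R vs V: V wins 3–2.
R vs U: U wins 3–2.
R vs Y: Y wins 4–1.
V vs U: V wins 3–2.
V vs Y: Y wins 4–1.
U vs Y: Y wins 4–1.
Y beats each rival — R (4–1), V (4–1), U (4–1) — so Y is the Condorcet winner.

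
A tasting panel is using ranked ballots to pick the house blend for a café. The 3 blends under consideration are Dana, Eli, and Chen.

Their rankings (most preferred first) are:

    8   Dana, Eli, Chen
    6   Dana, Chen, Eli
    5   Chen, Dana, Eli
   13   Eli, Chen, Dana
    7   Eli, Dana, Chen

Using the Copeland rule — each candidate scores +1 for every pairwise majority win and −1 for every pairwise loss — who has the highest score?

Eli

Pairwise results:
  Dana vs Eli: Eli wins 20–19.
  Dana vs Chen: Dana wins 21–18.
  Eli vs Chen: Eli wins 28–11.
Copeland scores (wins − losses):
  Dana: 1 − 1 = 0
  Eli: 2 − 0 = 2
  Chen: 0 − 2 = -2
Eli has the best Copeland score.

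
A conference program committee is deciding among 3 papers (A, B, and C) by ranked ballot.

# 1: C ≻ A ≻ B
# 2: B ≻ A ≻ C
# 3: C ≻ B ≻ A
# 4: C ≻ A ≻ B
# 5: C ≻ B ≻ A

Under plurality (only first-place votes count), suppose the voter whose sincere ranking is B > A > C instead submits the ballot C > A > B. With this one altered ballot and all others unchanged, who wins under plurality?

C

First-place totals with the altered ballot: A 0, B 0, C 5.
The winner is unchanged: still C.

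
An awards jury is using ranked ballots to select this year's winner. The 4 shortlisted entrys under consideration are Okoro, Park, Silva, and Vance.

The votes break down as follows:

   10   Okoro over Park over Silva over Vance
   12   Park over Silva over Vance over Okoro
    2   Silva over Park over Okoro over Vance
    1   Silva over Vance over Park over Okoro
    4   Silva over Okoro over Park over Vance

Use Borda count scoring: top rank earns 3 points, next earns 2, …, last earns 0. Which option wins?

Park

Borda scores:
  Okoro: 10·3 + 12·0 + 2·1 + 0 + 4·2 = 40
  Park: 10·2 + 12·3 + 2·2 + 1 + 4·1 = 65
  Silva: 10·1 + 12·2 + 2·3 + 3 + 4·3 = 55
  Vance: 10·0 + 12·1 + 2·0 + 2 + 4·0 = 14
Park has the highest total.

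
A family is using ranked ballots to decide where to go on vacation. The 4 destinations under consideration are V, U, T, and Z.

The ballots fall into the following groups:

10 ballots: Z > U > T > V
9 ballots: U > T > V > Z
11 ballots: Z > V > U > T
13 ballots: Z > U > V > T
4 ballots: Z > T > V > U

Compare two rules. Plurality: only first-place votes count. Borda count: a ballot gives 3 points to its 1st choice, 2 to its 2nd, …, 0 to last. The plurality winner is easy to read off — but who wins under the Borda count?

Z

Plurality first-place counts: V 0, U 9, T 0, Z 38 → Z.
Borda totals: V 48, U 84, T 36, Z 114 → Z.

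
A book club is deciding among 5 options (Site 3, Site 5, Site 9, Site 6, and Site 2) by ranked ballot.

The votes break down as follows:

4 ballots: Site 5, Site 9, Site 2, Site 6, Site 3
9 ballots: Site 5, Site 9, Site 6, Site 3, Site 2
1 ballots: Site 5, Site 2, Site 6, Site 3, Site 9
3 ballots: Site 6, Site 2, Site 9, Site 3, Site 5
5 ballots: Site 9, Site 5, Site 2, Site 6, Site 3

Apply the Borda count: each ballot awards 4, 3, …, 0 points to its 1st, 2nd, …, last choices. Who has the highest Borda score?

Site 5

Borda scores:
  Site 3: 4·0 + 9·1 + 1 + 3·1 + 5·0 = 13
  Site 5: 4·4 + 9·4 + 4 + 3·0 + 5·3 = 71
  Site 9: 4·3 + 9·3 + 0 + 3·2 + 5·4 = 65
  Site 6: 4·1 + 9·2 + 2 + 3·4 + 5·1 = 41
  Site 2: 4·2 + 9·0 + 3 + 3·3 + 5·2 = 30
Site 5 has the highest total.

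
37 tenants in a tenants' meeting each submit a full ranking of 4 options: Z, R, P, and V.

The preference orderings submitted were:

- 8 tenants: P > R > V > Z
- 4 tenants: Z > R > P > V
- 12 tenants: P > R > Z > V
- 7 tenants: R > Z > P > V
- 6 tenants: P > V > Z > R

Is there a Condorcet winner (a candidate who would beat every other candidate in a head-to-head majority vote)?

Yes

Head-to-head results (37 voters total):
Z vs R: R wins 27–10.
Z vs P: P wins 26–11.
Z vs V: Z wins 23–14.
R vs P: P wins 26–11.
R vs V: R wins 31–6.
P vs V: P wins 37–0.
P beats each rival — Z (26–11), R (26–11), V (37–0) — so P is the Condorcet winner.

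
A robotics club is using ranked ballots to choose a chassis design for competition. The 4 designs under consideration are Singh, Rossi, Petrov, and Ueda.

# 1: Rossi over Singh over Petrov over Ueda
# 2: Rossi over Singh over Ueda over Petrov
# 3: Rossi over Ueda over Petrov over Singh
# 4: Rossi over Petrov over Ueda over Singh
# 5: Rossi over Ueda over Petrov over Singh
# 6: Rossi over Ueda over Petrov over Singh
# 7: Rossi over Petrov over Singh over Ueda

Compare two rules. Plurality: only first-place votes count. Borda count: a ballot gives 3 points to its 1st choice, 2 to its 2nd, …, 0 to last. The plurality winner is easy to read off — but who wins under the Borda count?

Plurality first-place counts: Singh 0, Rossi 7, Petrov 0, Ueda 0 → Rossi.
Borda totals: Singh 5, Rossi 21, Petrov 8, Ueda 8 → Rossi.

Rossi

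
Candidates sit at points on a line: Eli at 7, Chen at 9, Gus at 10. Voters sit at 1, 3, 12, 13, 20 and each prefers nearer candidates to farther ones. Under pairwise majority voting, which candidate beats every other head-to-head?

Gus

With single-peaked preferences on a line, the Condorcet winner is the candidate closest to the median voter.
The median voter (position 12) is closest to Gus at 10.
Check: Gus vs Chen — voters closer to Gus: 3 of 5.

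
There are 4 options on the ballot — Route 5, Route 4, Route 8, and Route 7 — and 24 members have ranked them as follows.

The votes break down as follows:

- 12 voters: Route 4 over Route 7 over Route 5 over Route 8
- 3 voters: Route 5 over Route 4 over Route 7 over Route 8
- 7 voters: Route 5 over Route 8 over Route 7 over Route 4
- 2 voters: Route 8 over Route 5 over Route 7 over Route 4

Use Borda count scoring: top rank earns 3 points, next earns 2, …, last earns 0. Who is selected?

Route 5

Borda scores:
  Route 5: 12·1 + 3·3 + 7·3 + 2·2 = 46
  Route 4: 12·3 + 3·2 + 7·0 + 2·0 = 42
  Route 8: 12·0 + 3·0 + 7·2 + 2·3 = 20
  Route 7: 12·2 + 3·1 + 7·1 + 2·1 = 36
Route 5 has the highest total.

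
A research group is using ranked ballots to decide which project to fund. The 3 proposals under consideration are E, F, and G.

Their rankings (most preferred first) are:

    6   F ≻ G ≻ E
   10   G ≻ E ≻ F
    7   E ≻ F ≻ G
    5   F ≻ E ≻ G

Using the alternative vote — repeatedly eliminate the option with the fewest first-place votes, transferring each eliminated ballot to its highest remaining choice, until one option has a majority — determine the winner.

Round 1: F 11, G 10, E 7. E has the fewest and is eliminated.
Round 2: F 18, G 10. F has a majority.

F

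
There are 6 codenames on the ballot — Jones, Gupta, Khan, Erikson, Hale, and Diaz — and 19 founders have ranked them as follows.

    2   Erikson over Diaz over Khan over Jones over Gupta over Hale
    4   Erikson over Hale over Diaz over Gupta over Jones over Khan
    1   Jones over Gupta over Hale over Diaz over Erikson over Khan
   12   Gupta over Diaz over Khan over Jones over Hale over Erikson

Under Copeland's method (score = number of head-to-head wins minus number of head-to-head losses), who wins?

Gupta

Pairwise results:
  Jones vs Gupta: Gupta wins 16–3.
  Jones vs Khan: Khan wins 14–5.
  Jones vs Erikson: Jones wins 13–6.
  Jones vs Hale: Jones wins 15–4.
  Jones vs Diaz: Diaz wins 18–1.
  Gupta vs Khan: Gupta wins 17–2.
  Gupta vs Erikson: Gupta wins 13–6.
  Gupta vs Hale: Gupta wins 15–4.
  Gupta vs Diaz: Gupta wins 13–6.
  Khan vs Erikson: Khan wins 12–7.
  Khan vs Hale: Khan wins 14–5.
  Khan vs Diaz: Diaz wins 19–0.
  Erikson vs Hale: Hale wins 13–6.
  Erikson vs Diaz: Diaz wins 13–6.
  Hale vs Diaz: Diaz wins 14–5.
Copeland scores (wins − losses):
  Jones: 2 − 3 = -1
  Gupta: 5 − 0 = 5
  Khan: 3 − 2 = 1
  Erikson: 0 − 5 = -5
  Hale: 1 − 4 = -3
  Diaz: 4 − 1 = 3
Gupta has the best Copeland score.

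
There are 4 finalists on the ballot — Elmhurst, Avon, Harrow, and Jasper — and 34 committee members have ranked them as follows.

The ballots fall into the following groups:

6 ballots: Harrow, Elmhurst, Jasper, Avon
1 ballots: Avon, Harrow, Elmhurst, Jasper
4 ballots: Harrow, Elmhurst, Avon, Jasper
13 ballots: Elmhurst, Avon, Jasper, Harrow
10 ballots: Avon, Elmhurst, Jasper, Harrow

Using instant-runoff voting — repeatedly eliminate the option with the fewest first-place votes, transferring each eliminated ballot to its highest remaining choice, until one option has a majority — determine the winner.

Elmhurst

Round 1: Elmhurst 13, Avon 11, Harrow 10, Jasper 0. Jasper has the fewest and is eliminated.
Round 2: Elmhurst 13, Avon 11, Harrow 10. Harrow has the fewest and is eliminated.
Round 3: Elmhurst 23, Avon 11. Elmhurst has a majority.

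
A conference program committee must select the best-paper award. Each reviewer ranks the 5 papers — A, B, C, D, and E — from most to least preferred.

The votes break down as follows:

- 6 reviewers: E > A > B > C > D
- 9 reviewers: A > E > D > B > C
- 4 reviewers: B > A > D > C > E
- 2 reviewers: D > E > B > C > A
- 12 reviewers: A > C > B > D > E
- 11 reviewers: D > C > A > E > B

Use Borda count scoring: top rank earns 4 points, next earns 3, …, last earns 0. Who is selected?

A

Borda scores:
  A: 6·3 + 9·4 + 4·3 + 2·0 + 12·4 + 11·2 = 136
  B: 6·2 + 9·1 + 4·4 + 2·2 + 12·2 + 11·0 = 65
  C: 6·1 + 9·0 + 4·1 + 2·1 + 12·3 + 11·3 = 81
  D: 6·0 + 9·2 + 4·2 + 2·4 + 12·1 + 11·4 = 90
  E: 6·4 + 9·3 + 4·0 + 2·3 + 12·0 + 11·1 = 68
A has the highest total.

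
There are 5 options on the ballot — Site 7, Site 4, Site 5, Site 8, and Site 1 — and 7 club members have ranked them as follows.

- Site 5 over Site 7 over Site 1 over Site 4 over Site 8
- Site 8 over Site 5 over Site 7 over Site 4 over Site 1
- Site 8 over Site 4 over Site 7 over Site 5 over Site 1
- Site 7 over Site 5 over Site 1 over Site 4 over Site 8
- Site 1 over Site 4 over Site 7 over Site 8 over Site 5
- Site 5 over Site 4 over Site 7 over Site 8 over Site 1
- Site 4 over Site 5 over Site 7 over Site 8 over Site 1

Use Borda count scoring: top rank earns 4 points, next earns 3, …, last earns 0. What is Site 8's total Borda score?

Borda scores:
  Site 7: 3 + 2 + 2 + 4 + 2 + 2 + 2 = 17
  Site 4: 1 + 1 + 3 + 1 + 3 + 3 + 4 = 16
  Site 5: 4 + 3 + 1 + 3 + 0 + 4 + 3 = 18
  Site 8: 0 + 4 + 4 + 0 + 1 + 1 + 1 = 11
  Site 1: 2 + 0 + 0 + 2 + 4 + 0 + 0 = 8

11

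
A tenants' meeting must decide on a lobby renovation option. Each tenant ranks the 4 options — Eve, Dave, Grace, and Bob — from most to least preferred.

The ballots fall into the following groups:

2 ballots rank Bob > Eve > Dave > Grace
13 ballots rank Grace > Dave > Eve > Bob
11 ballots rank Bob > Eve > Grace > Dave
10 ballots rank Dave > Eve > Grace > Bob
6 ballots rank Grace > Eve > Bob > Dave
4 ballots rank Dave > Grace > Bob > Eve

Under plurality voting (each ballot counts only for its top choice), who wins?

First-place vote totals:
  Eve: 0
  Dave: 14
  Grace: 19
  Bob: 13
Grace has the most first-place votes.

Grace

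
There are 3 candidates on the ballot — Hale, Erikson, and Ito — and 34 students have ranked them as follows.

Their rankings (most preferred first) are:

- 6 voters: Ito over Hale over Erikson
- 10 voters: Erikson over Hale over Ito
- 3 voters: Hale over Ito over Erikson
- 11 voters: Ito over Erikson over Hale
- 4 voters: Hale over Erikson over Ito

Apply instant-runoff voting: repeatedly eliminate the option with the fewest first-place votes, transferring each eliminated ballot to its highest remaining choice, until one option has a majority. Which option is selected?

Round 1: Ito 17, Erikson 10, Hale 7. Hale has the fewest and is eliminated.
Round 2: Ito 20, Erikson 14. Ito has a majority.

Ito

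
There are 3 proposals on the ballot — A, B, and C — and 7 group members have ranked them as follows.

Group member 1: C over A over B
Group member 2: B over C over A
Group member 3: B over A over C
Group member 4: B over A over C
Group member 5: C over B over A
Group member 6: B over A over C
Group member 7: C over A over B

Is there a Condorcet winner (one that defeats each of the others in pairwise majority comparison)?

Yes

Head-to-head results (7 voters total):
A vs B: B wins 5–2.
A vs C: C wins 4–3.
B vs C: B wins 4–3.
B beats each rival — A (5–2), C (4–3) — so B is the Condorcet winner.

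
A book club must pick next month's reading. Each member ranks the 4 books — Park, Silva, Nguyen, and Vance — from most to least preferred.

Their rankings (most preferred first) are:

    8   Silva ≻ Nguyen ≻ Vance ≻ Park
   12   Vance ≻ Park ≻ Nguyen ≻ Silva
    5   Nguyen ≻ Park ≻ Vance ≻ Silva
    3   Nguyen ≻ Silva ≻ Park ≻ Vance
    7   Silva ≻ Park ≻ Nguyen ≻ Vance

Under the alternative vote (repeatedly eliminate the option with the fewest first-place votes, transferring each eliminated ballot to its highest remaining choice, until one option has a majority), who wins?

Round 1: Silva 15, Vance 12, Nguyen 8, Park 0. Park has the fewest and is eliminated.
Round 2: Silva 15, Vance 12, Nguyen 8. Nguyen has the fewest and is eliminated.
Round 3: Silva 18, Vance 17. Silva has a majority.

Silva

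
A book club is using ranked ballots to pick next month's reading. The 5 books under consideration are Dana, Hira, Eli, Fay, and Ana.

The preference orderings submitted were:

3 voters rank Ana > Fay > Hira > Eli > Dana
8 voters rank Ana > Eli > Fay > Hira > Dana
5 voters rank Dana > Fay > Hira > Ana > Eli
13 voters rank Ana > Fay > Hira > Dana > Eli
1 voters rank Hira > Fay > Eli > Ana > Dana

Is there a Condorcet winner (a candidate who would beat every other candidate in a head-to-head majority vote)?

Yes

Head-to-head results (30 voters total):
Dana vs Hira: Hira wins 25–5.
Dana vs Eli: Dana wins 18–12.
Dana vs Fay: Fay wins 25–5.
Dana vs Ana: Ana wins 25–5.
Hira vs Eli: Hira wins 22–8.
Hira vs Fay: Fay wins 29–1.
Hira vs Ana: Ana wins 24–6.
Eli vs Fay: Fay wins 22–8.
Eli vs Ana: Ana wins 29–1.
Fay vs Ana: Ana wins 24–6.
Ana beats each rival — Dana (25–5), Hira (24–6), Eli (29–1), Fay (24–6) — so Ana is the Condorcet winner.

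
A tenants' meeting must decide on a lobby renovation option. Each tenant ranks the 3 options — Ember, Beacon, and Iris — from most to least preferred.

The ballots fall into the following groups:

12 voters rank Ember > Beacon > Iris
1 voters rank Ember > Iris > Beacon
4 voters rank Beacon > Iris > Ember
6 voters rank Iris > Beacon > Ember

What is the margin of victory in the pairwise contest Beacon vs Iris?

Ballots ranking Beacon above Iris: 12+4 = 16.
Ballots ranking Iris above Beacon: 1+6 = 7.
Beacon wins 16–7, a margin of 9.

9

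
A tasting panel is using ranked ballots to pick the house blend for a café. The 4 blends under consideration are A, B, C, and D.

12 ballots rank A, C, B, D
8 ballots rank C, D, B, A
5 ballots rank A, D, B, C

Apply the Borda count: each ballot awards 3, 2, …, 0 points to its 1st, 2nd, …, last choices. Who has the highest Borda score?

Borda scores:
  A: 12·3 + 8·0 + 5·3 = 51
  B: 12·1 + 8·1 + 5·1 = 25
  C: 12·2 + 8·3 + 5·0 = 48
  D: 12·0 + 8·2 + 5·2 = 26
A has the highest total.

A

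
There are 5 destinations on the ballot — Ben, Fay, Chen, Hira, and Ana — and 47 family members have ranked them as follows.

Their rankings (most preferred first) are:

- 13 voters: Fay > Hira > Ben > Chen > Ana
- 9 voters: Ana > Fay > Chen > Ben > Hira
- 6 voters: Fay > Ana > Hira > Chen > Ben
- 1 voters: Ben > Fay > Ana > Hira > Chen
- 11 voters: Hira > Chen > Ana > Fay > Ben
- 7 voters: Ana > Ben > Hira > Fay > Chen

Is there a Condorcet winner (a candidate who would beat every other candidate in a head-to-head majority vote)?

No

Head-to-head results (47 voters total):
Ben vs Fay: Fay wins 39–8.
Ben vs Chen: Chen wins 26–21.
Ben vs Hira: Hira wins 30–17.
Ben vs Ana: Ana wins 33–14.
Fay vs Chen: Fay wins 36–11.
Fay vs Hira: Fay wins 29–18.
Fay vs Ana: Ana wins 27–20.
Chen vs Hira: Hira wins 38–9.
Chen vs Ana: Chen wins 24–23.
Hira vs Ana: Hira wins 24–23.
No candidate beats all others: Fay beats Chen beats Ana beats Fay, a majority cycle.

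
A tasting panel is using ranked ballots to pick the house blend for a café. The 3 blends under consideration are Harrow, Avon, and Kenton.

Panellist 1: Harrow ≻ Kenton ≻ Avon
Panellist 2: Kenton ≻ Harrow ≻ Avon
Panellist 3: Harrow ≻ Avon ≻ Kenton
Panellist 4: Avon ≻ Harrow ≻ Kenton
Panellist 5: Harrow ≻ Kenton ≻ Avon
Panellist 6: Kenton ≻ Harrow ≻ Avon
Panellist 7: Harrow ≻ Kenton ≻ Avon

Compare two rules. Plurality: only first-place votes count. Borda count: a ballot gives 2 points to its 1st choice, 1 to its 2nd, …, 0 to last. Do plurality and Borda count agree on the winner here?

Yes

Plurality first-place counts: Harrow 4, Avon 1, Kenton 2 → Harrow.
Borda totals: Harrow 11, Avon 3, Kenton 7 → Harrow.
The two rules agree on Harrow.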